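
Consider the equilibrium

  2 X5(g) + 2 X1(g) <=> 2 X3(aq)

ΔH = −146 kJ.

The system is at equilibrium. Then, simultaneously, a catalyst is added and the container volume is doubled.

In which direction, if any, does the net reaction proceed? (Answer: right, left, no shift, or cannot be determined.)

left

A catalyst speeds both forward and reverse rates equally; it changes neither Q nor K — no shift from this change.
Gas moles: reactants 4, products 0 (Δn_gas = -4). Expansion shifts the system toward the side with more moles of gas — to the left.
Only the nonzero effect(s) matter; the net shift is to the left.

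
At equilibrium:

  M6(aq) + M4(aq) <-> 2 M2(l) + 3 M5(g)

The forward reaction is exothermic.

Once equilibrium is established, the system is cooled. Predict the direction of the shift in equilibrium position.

The forward reaction is exothermic. Lowering T favours the exothermic direction — shift to the right.

right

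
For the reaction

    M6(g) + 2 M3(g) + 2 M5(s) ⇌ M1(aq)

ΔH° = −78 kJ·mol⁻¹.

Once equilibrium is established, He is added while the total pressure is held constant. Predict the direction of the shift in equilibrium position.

Adding inert gas at constant total pressure expands the volume and lowers every reacting partial pressure. With Δn_gas = 0 − 3 = -3, Q moves away from K toward the side with fewer gas moles, so the system shifts toward the side with more gas moles — to the left.

left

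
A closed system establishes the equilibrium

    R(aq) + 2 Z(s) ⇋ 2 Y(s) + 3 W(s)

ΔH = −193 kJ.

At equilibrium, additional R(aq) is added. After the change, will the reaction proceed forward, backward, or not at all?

right

Adding R (aq), a reactant, drives the reaction to the right.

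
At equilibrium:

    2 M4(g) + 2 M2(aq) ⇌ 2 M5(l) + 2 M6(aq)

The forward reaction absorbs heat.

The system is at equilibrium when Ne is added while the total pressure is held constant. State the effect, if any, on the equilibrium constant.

unchanged

The equilibrium constant depends only on temperature. This perturbation may move the position of equilibrium, but since T is unchanged, K itself is unchanged.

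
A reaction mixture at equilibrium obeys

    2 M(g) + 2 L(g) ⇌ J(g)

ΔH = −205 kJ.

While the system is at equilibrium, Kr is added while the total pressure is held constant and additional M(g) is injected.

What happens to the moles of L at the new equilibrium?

cannot be determined

Adding inert gas at constant total pressure expands the volume and lowers every reacting partial pressure. With Δn_gas = 1 − 4 = -3, Q moves away from K toward the side with fewer gas moles, so the system shifts toward the side with more gas moles — to the left.
Adding M (g), a reactant, drives the reaction to the right.
The two effects oppose each other, so the net shift — and hence the change in L — cannot be determined from the given information.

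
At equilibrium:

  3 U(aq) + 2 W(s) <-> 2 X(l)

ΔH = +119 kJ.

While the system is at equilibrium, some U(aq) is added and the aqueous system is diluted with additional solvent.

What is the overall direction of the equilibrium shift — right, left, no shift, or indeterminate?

Adding U (aq), a reactant, drives the reaction to the right.
Dilution lowers every aqueous concentration by the same factor. Δn_aq = 0 − 3 = -3, so the system shifts toward the side with more dissolved moles — to the left.
The individual effects push in opposite directions; without quantitative information the net direction cannot be determined.

cannot be determined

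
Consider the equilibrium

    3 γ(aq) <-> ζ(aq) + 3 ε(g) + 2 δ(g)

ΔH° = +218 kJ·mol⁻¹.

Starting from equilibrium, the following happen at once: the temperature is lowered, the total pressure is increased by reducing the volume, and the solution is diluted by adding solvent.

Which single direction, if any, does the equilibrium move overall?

left

The forward reaction is endothermic. Lowering T favours the exothermic direction — shift to the left.
Gas moles: reactants 0, products 5 (Δn_gas = +5). Compression shifts the system toward the side with fewer moles of gas — to the left.
Dilution lowers every aqueous concentration by the same factor. Δn_aq = 1 − 3 = -2, so the system shifts toward the side with more dissolved moles — to the left.
All effects act in the same direction — net shift to the left.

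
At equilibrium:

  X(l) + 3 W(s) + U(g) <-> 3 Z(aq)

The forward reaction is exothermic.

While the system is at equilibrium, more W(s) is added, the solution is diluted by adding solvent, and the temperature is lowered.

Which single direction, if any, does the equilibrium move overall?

W is a pure solid; its activity is 1 regardless of amount, so Q is unaffected — no shift from this change.
Dilution lowers every aqueous concentration by the same factor. Δn_aq = 3 − 0 = +3, so the system shifts toward the side with more dissolved moles — to the right.
The forward reaction is exothermic. Lowering T favours the exothermic direction — shift to the right.
Only the nonzero effect(s) matter; the net shift is to the right.

right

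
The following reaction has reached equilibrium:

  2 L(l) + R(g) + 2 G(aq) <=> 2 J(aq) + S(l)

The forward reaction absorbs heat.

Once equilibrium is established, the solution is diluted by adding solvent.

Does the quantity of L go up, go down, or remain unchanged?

unchanged

Dilution scales every aqueous concentration by the same factor. Δn_aq = 2 − 2 = 0, so Q is unchanged — no shift.
No net shift occurs, so the amount of L is unchanged.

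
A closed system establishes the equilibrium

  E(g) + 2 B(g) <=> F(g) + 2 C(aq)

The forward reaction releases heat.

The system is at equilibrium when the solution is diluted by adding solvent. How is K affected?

unchanged

The equilibrium constant depends only on temperature. This perturbation may move the position of equilibrium, but since T is unchanged, K itself is unchanged.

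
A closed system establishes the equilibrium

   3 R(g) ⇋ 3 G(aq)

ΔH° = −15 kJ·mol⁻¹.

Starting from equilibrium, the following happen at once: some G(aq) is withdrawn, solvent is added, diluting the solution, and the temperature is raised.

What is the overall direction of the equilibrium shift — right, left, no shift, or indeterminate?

cannot be determined

Removing G (aq), a product, drives the reaction to the right.
Dilution lowers every aqueous concentration by the same factor. Δn_aq = 3 − 0 = +3, so the system shifts toward the side with more dissolved moles — to the right.
The forward reaction is exothermic. Raising T favours the endothermic direction — shift to the left.
The individual effects push in opposite directions; without quantitative information the net direction cannot be determined.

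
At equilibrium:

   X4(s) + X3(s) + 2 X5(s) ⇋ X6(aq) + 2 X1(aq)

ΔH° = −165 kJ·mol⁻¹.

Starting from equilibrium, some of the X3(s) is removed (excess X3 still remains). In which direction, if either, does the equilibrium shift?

no shift

X3 is a pure solid; its activity is 1 regardless of amount, so Q is unaffected — no shift from this change.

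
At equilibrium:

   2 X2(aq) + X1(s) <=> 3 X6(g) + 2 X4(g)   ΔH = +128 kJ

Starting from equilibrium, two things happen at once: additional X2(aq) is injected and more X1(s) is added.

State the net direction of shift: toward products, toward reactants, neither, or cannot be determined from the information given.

right

Adding X2 (aq), a reactant, drives the reaction to the right.
X1 is a pure solid; its activity is 1 regardless of amount, so Q is unaffected — no shift from this change.
Only the nonzero effect(s) matter; the net shift is to the right.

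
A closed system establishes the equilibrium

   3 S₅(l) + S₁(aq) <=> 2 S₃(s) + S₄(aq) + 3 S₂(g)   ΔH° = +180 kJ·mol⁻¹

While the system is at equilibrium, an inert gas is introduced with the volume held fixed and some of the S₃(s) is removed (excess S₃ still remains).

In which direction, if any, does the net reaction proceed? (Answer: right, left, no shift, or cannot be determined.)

no shift

At constant volume, adding an inert gas leaves every reacting species' partial pressure unchanged, so Q is unchanged — no shift from this change.
S₃ is a pure solid; its activity is 1 regardless of amount, so Q is unaffected — no shift from this change.
None of the changes alters Q relative to K, so there is no net shift.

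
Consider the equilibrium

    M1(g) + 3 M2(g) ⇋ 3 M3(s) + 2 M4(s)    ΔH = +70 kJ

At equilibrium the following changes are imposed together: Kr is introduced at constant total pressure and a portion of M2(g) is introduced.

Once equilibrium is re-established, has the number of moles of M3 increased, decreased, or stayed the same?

cannot be determined

Adding inert gas at constant total pressure expands the volume and lowers every reacting partial pressure. With Δn_gas = 0 − 4 = -4, Q moves away from K toward the side with fewer gas moles, so the system shifts toward the side with more gas moles — to the left.
Adding M2 (g), a reactant, drives the reaction to the right.
The two effects oppose each other, so the net shift — and hence the change in M3 — cannot be determined from the given information.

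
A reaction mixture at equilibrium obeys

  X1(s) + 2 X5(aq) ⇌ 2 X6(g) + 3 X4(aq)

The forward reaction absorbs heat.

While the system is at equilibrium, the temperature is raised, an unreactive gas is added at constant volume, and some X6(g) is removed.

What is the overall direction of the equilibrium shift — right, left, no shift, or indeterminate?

right

The forward reaction is endothermic. Raising T favours the endothermic direction — shift to the right.
At constant volume, adding an inert gas leaves every reacting species' partial pressure unchanged, so Q is unchanged — no shift from this change.
Removing X6 (g), a product, drives the reaction to the right.
Only the nonzero effect(s) matter; the net shift is to the right.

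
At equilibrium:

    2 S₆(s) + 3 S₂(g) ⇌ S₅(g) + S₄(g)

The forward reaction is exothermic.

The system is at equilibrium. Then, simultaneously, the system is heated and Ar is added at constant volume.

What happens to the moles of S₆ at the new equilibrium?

increases

The forward reaction is exothermic. Raising T favours the endothermic direction — shift to the left.
At constant volume, adding an inert gas leaves every reacting species' partial pressure unchanged, so Q is unchanged — no shift from this change.
The net shift is to the left. S₆ is a reactant, so its amount increases.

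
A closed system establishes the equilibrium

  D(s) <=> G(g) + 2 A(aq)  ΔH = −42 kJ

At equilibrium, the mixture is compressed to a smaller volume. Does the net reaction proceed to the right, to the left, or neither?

Gas moles: reactants 0, products 1 (Δn_gas = +1). Compression shifts the system toward the side with fewer moles of gas — to the left.

left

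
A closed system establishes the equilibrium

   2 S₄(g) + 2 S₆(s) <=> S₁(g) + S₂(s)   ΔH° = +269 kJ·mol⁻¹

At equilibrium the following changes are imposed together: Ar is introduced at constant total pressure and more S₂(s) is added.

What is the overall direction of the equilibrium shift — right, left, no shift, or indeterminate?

Adding inert gas at constant total pressure expands the volume and lowers every reacting partial pressure. With Δn_gas = 1 − 2 = -1, Q moves away from K toward the side with fewer gas moles, so the system shifts toward the side with more gas moles — to the left.
S₂ is a pure solid; its activity is 1 regardless of amount, so Q is unaffected — no shift from this change.
Only the nonzero effect(s) matter; the net shift is to the left.

left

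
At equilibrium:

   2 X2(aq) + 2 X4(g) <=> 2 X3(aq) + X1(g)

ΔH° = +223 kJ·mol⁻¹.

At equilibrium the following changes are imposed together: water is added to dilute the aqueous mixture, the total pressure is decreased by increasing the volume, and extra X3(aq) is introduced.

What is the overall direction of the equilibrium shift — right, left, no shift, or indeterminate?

Dilution scales every aqueous concentration by the same factor. Δn_aq = 2 − 2 = 0, so Q is unchanged — no shift.
Gas moles: reactants 2, products 1 (Δn_gas = -1). Expansion shifts the system toward the side with more moles of gas — to the left.
Adding X3 (aq), a product, drives the reaction to the left.
Only the nonzero effect(s) matter; the net shift is to the left.

left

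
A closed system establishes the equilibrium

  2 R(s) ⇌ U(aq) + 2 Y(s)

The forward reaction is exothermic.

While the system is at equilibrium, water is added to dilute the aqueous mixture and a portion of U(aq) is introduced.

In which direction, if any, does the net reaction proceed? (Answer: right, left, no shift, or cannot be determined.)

cannot be determined

Dilution lowers every aqueous concentration by the same factor. Δn_aq = 1 − 0 = +1, so the system shifts toward the side with more dissolved moles — to the right.
Adding U (aq), a product, drives the reaction to the left.
The individual effects push in opposite directions; without quantitative information the net direction cannot be determined.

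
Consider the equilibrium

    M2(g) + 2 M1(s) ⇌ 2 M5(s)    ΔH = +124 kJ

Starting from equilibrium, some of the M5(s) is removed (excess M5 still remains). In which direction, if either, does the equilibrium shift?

M5 is a pure solid; its activity is 1 regardless of amount, so Q is unaffected — no shift from this change.

no shift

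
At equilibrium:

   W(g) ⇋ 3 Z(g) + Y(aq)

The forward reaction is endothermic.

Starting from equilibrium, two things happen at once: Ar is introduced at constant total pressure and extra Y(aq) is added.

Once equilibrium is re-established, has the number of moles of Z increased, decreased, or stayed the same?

Adding inert gas at constant total pressure expands the volume and lowers every reacting partial pressure. With Δn_gas = 3 − 1 = +2, Q moves away from K toward the side with fewer gas moles, so the system shifts toward the side with more gas moles — to the right.
Adding Y (aq), a product, drives the reaction to the left.
The two effects oppose each other, so the net shift — and hence the change in Z — cannot be determined from the given information.

cannot be determined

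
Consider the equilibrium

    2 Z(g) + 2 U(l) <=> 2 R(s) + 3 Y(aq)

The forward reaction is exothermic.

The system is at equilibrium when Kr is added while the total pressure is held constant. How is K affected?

unchanged

The equilibrium constant depends only on temperature. This perturbation may move the position of equilibrium, but since T is unchanged, K itself is unchanged.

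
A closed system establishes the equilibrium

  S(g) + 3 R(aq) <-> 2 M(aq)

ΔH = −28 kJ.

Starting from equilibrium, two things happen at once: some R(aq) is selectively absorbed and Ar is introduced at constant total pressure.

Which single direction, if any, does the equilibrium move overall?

left

Removing R (aq), a reactant, drives the reaction to the left.
Adding inert gas at constant total pressure expands the volume and lowers every reacting partial pressure. With Δn_gas = 0 − 1 = -1, Q moves away from K toward the side with fewer gas moles, so the system shifts toward the side with more gas moles — to the left.
All effects act in the same direction — net shift to the left.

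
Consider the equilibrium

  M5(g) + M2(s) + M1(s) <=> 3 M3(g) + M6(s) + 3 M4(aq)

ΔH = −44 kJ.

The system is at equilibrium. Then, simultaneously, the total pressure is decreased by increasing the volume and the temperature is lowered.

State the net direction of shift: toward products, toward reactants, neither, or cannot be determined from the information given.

right

Gas moles: reactants 1, products 3 (Δn_gas = +2). Expansion shifts the system toward the side with more moles of gas — to the right.
The forward reaction is exothermic. Lowering T favours the exothermic direction — shift to the right.
All effects act in the same direction — net shift to the right.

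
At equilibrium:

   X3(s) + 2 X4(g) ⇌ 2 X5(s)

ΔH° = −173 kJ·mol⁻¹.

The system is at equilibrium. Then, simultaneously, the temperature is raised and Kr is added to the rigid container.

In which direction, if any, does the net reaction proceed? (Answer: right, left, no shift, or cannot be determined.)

left

The forward reaction is exothermic. Raising T favours the endothermic direction — shift to the left.
At constant volume, adding an inert gas leaves every reacting species' partial pressure unchanged, so Q is unchanged — no shift from this change.
Only the nonzero effect(s) matter; the net shift is to the left.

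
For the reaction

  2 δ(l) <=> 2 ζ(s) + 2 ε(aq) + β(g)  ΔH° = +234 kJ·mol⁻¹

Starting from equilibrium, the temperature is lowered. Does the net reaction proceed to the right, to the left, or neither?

The forward reaction is endothermic. Lowering T favours the exothermic direction — shift to the left.

left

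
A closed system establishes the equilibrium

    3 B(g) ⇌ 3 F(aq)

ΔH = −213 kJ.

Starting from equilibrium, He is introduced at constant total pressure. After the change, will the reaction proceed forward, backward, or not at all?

left

Adding inert gas at constant total pressure expands the volume and lowers every reacting partial pressure. With Δn_gas = 0 − 3 = -3, Q moves away from K toward the side with fewer gas moles, so the system shifts toward the side with more gas moles — to the left.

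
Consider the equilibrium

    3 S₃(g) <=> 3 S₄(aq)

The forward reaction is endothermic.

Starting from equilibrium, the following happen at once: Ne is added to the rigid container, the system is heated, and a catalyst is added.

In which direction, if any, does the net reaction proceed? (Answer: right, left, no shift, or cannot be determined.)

At constant volume, adding an inert gas leaves every reacting species' partial pressure unchanged, so Q is unchanged — no shift from this change.
The forward reaction is endothermic. Raising T favours the endothermic direction — shift to the right.
A catalyst speeds both forward and reverse rates equally; it changes neither Q nor K — no shift from this change.
Only the nonzero effect(s) matter; the net shift is to the right.

right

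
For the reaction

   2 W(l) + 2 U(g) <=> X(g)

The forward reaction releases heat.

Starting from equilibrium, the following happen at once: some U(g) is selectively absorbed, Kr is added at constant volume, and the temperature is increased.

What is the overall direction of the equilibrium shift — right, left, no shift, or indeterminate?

Removing U (g), a reactant, drives the reaction to the left.
At constant volume, adding an inert gas leaves every reacting species' partial pressure unchanged, so Q is unchanged — no shift from this change.
The forward reaction is exothermic. Raising T favours the endothermic direction — shift to the left.
Only the nonzero effect(s) matter; the net shift is to the left.

left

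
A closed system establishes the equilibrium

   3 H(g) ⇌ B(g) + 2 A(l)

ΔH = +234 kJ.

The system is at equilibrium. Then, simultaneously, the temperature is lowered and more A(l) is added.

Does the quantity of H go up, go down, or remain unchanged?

The forward reaction is endothermic. Lowering T favours the exothermic direction — shift to the left.
A is a pure liquid; its activity is 1 regardless of amount, so Q is unaffected — no shift from this change.
The net shift is to the left. H is a reactant, so its amount increases.

increases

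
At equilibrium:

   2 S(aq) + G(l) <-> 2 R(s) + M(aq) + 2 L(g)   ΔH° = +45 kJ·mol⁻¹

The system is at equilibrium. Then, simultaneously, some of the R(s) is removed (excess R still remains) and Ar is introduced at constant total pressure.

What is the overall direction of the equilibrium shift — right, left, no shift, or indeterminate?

R is a pure solid; its activity is 1 regardless of amount, so Q is unaffected — no shift from this change.
Adding inert gas at constant total pressure expands the volume and lowers every reacting partial pressure. With Δn_gas = 2 − 0 = +2, Q moves away from K toward the side with fewer gas moles, so the system shifts toward the side with more gas moles — to the right.
Only the nonzero effect(s) matter; the net shift is to the right.

right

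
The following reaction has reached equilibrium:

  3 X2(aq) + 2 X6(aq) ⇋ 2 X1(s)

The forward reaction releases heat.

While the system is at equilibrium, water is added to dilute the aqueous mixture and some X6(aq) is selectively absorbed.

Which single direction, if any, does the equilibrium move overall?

Dilution lowers every aqueous concentration by the same factor. Δn_aq = 0 − 5 = -5, so the system shifts toward the side with more dissolved moles — to the left.
Removing X6 (aq), a reactant, drives the reaction to the left.
All effects act in the same direction — net shift to the left.

left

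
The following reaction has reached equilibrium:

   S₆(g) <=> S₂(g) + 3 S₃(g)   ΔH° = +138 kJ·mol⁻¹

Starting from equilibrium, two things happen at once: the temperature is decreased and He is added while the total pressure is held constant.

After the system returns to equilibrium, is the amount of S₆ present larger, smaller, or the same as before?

cannot be determined

The forward reaction is endothermic. Lowering T favours the exothermic direction — shift to the left.
Adding inert gas at constant total pressure expands the volume and lowers every reacting partial pressure. With Δn_gas = 4 − 1 = +3, Q moves away from K toward the side with fewer gas moles, so the system shifts toward the side with more gas moles — to the right.
The two effects oppose each other, so the net shift — and hence the change in S₆ — cannot be determined from the given information.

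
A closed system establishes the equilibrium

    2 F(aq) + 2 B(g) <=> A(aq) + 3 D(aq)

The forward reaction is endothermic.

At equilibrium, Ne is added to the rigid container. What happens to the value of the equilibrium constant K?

The equilibrium constant depends only on temperature. This perturbation changes neither the position of equilibrium nor K.

unchanged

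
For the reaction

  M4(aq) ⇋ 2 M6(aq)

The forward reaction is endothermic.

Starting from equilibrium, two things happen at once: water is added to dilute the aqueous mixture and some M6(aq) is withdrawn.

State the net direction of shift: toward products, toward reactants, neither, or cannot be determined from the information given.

Dilution lowers every aqueous concentration by the same factor. Δn_aq = 2 − 1 = +1, so the system shifts toward the side with more dissolved moles — to the right.
Removing M6 (aq), a product, drives the reaction to the right.
All effects act in the same direction — net shift to the right.

right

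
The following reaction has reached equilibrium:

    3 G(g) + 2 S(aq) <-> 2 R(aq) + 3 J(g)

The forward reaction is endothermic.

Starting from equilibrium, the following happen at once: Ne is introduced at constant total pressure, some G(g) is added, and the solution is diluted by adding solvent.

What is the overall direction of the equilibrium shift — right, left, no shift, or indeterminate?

Adding inert gas at constant total pressure expands the volume, scaling every reacting partial pressure by the same factor. Δn_gas = 3 − 3 = 0, so Q is unchanged — no shift.
Adding G (g), a reactant, drives the reaction to the right.
Dilution scales every aqueous concentration by the same factor. Δn_aq = 2 − 2 = 0, so Q is unchanged — no shift.
Only the nonzero effect(s) matter; the net shift is to the right.

right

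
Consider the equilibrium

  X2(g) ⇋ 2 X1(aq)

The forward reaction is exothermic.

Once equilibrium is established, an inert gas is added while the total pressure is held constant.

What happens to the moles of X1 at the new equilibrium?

decreases

Adding inert gas at constant total pressure expands the volume and lowers every reacting partial pressure. With Δn_gas = 0 − 1 = -1, Q moves away from K toward the side with fewer gas moles, so the system shifts toward the side with more gas moles — to the left.
The net shift is to the left. X1 is a product, so its amount decreases.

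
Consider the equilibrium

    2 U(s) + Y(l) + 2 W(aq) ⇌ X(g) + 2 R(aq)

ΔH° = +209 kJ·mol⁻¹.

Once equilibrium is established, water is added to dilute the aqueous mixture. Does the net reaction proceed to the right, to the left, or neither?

no shift

Dilution scales every aqueous concentration by the same factor. Δn_aq = 2 − 2 = 0, so Q is unchanged — no shift.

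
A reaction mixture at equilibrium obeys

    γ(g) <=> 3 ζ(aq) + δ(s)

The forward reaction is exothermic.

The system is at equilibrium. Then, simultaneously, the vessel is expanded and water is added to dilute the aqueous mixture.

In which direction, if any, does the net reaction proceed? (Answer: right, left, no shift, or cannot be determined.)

cannot be determined

Gas moles: reactants 1, products 0 (Δn_gas = -1). Expansion shifts the system toward the side with more moles of gas — to the left.
Dilution lowers every aqueous concentration by the same factor. Δn_aq = 3 − 0 = +3, so the system shifts toward the side with more dissolved moles — to the right.
The individual effects push in opposite directions; without quantitative information the net direction cannot be determined.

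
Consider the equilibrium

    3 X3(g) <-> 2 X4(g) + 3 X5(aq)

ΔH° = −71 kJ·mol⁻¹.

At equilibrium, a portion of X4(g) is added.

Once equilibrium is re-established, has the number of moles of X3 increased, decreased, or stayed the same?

increases

Adding X4 (g), a product, drives the reaction to the left.
The net shift is to the left. X3 is a reactant, so its amount increases.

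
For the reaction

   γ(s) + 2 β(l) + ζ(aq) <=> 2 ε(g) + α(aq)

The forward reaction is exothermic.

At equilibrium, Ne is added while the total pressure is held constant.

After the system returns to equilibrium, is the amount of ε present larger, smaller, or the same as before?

increases

Adding inert gas at constant total pressure expands the volume and lowers every reacting partial pressure. With Δn_gas = 2 − 0 = +2, Q moves away from K toward the side with fewer gas moles, so the system shifts toward the side with more gas moles — to the right.
The net shift is to the right. ε is a product, so its amount increases.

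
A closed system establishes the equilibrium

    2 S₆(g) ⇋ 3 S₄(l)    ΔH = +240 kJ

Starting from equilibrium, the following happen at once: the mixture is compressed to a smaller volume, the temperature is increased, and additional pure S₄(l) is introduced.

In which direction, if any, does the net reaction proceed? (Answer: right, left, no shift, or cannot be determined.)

right

Gas moles: reactants 2, products 0 (Δn_gas = -2). Compression shifts the system toward the side with fewer moles of gas — to the right.
The forward reaction is endothermic. Raising T favours the endothermic direction — shift to the right.
S₄ is a pure liquid; its activity is 1 regardless of amount, so Q is unaffected — no shift from this change.
Only the nonzero effect(s) matter; the net shift is to the right.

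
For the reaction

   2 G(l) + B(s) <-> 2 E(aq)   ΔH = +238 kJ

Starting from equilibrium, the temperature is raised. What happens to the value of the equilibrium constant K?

K depends on temperature via the van 't Hoff relation. The forward reaction is endothermic, so raising T increases K.

increases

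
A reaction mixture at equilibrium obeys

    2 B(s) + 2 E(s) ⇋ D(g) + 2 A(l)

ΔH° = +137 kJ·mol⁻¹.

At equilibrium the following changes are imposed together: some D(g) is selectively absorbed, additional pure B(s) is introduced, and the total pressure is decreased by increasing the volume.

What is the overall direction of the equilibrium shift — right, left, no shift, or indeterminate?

Removing D (g), a product, drives the reaction to the right.
B is a pure solid; its activity is 1 regardless of amount, so Q is unaffected — no shift from this change.
Gas moles: reactants 0, products 1 (Δn_gas = +1). Expansion shifts the system toward the side with more moles of gas — to the right.
Only the nonzero effect(s) matter; the net shift is to the right.

right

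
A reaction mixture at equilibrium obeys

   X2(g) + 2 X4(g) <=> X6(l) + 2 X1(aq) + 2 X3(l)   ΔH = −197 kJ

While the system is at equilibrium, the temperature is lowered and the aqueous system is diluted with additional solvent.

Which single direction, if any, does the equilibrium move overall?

right

The forward reaction is exothermic. Lowering T favours the exothermic direction — shift to the right.
Dilution lowers every aqueous concentration by the same factor. Δn_aq = 2 − 0 = +2, so the system shifts toward the side with more dissolved moles — to the right.
All effects act in the same direction — net shift to the right.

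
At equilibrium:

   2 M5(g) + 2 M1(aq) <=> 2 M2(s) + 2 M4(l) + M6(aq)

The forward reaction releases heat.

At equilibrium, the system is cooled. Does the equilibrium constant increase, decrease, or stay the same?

K depends on temperature via the van 't Hoff relation. The forward reaction is exothermic, so lowering T increases K.

increases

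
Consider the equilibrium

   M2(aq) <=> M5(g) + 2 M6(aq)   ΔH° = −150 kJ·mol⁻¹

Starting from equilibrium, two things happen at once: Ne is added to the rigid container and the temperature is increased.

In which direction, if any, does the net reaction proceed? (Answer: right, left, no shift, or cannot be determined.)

At constant volume, adding an inert gas leaves every reacting species' partial pressure unchanged, so Q is unchanged — no shift from this change.
The forward reaction is exothermic. Raising T favours the endothermic direction — shift to the left.
Only the nonzero effect(s) matter; the net shift is to the left.

left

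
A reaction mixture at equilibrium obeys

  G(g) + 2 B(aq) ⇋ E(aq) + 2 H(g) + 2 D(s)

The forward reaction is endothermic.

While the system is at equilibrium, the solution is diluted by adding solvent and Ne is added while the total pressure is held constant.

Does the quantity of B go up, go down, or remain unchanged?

cannot be determined

Dilution lowers every aqueous concentration by the same factor. Δn_aq = 1 − 2 = -1, so the system shifts toward the side with more dissolved moles — to the left.
Adding inert gas at constant total pressure expands the volume and lowers every reacting partial pressure. With Δn_gas = 2 − 1 = +1, Q moves away from K toward the side with fewer gas moles, so the system shifts toward the side with more gas moles — to the right.
The two effects oppose each other, so the net shift — and hence the change in B — cannot be determined from the given information.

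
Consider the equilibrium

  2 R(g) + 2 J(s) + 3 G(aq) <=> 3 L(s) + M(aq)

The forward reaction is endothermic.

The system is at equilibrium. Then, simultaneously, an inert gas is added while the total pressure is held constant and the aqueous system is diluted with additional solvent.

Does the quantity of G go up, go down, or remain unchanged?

increases

Adding inert gas at constant total pressure expands the volume and lowers every reacting partial pressure. With Δn_gas = 0 − 2 = -2, Q moves away from K toward the side with fewer gas moles, so the system shifts toward the side with more gas moles — to the left.
Dilution lowers every aqueous concentration by the same factor. Δn_aq = 1 − 3 = -2, so the system shifts toward the side with more dissolved moles — to the left.
The net shift is to the left. G is a reactant, so its amount increases.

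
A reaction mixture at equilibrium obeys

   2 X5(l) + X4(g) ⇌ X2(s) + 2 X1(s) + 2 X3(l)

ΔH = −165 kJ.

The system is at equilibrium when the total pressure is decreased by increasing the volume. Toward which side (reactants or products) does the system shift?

Gas moles: reactants 1, products 0 (Δn_gas = -1). Expansion shifts the system toward the side with more moles of gas — to the left.

left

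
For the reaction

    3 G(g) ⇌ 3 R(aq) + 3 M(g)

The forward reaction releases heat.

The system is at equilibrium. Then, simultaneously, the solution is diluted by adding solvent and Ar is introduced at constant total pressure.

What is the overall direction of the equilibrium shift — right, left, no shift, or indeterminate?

Dilution lowers every aqueous concentration by the same factor. Δn_aq = 3 − 0 = +3, so the system shifts toward the side with more dissolved moles — to the right.
Adding inert gas at constant total pressure expands the volume, scaling every reacting partial pressure by the same factor. Δn_gas = 3 − 3 = 0, so Q is unchanged — no shift.
Only the nonzero effect(s) matter; the net shift is to the right.

right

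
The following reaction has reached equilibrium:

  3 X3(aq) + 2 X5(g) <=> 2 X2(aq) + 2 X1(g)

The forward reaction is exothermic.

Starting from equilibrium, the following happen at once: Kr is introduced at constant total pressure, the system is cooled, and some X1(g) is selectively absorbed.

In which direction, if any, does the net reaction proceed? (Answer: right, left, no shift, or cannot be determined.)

Adding inert gas at constant total pressure expands the volume, scaling every reacting partial pressure by the same factor. Δn_gas = 2 − 2 = 0, so Q is unchanged — no shift.
The forward reaction is exothermic. Lowering T favours the exothermic direction — shift to the right.
Removing X1 (g), a product, drives the reaction to the right.
Only the nonzero effect(s) matter; the net shift is to the right.

right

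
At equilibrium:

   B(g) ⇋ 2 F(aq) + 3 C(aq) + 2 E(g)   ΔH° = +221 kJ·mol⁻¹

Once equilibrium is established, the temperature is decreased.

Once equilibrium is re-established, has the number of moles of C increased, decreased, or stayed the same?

The forward reaction is endothermic. Lowering T favours the exothermic direction — shift to the left.
The net shift is to the left. C is a product, so its amount decreases.

decreases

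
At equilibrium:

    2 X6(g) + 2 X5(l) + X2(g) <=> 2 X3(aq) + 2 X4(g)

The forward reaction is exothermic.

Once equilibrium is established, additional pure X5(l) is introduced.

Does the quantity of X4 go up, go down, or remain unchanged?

X5 is a pure liquid; its activity is 1 regardless of amount, so Q is unaffected — no shift from this change.
No net shift occurs, so the amount of X4 is unchanged.

unchanged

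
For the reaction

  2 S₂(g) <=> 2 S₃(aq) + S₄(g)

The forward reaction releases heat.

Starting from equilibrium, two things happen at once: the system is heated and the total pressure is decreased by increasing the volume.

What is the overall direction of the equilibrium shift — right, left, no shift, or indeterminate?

left

The forward reaction is exothermic. Raising T favours the endothermic direction — shift to the left.
Gas moles: reactants 2, products 1 (Δn_gas = -1). Expansion shifts the system toward the side with more moles of gas — to the left.
All effects act in the same direction — net shift to the left.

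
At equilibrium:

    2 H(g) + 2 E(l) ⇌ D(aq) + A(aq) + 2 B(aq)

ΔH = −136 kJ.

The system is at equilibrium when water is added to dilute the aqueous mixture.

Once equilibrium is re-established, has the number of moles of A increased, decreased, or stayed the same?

increases

Dilution lowers every aqueous concentration by the same factor. Δn_aq = 4 − 0 = +4, so the system shifts toward the side with more dissolved moles — to the right.
The net shift is to the right. A is a product, so its amount increases.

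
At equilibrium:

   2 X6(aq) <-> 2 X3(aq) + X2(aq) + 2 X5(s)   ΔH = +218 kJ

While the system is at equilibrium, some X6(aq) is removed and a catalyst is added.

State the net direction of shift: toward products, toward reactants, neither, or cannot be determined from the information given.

Removing X6 (aq), a reactant, drives the reaction to the left.
A catalyst speeds both forward and reverse rates equally; it changes neither Q nor K — no shift from this change.
Only the nonzero effect(s) matter; the net shift is to the left.

left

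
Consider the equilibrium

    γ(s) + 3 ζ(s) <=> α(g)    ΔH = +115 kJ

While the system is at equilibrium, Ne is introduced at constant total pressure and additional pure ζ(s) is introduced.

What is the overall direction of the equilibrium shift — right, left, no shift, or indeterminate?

right

Adding inert gas at constant total pressure expands the volume and lowers every reacting partial pressure. With Δn_gas = 1 − 0 = +1, Q moves away from K toward the side with fewer gas moles, so the system shifts toward the side with more gas moles — to the right.
ζ is a pure solid; its activity is 1 regardless of amount, so Q is unaffected — no shift from this change.
Only the nonzero effect(s) matter; the net shift is to the right.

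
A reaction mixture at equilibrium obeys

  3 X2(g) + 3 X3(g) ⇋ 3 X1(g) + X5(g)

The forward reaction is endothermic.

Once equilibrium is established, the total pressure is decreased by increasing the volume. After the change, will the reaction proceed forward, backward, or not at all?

Gas moles: reactants 6, products 4 (Δn_gas = -2). Expansion shifts the system toward the side with more moles of gas — to the left.

left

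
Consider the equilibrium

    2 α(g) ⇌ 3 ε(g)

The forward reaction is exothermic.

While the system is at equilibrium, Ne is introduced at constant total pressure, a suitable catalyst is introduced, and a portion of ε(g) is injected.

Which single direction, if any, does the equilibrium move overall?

Adding inert gas at constant total pressure expands the volume and lowers every reacting partial pressure. With Δn_gas = 3 − 2 = +1, Q moves away from K toward the side with fewer gas moles, so the system shifts toward the side with more gas moles — to the right.
A catalyst speeds both forward and reverse rates equally; it changes neither Q nor K — no shift from this change.
Adding ε (g), a product, drives the reaction to the left.
The individual effects push in opposite directions; without quantitative information the net direction cannot be determined.

cannot be determined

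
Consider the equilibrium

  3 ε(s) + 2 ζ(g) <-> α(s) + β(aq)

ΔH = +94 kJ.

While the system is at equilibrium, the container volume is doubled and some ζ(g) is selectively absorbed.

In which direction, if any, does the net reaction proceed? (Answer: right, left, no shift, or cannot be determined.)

left

Gas moles: reactants 2, products 0 (Δn_gas = -2). Expansion shifts the system toward the side with more moles of gas — to the left.
Removing ζ (g), a reactant, drives the reaction to the left.
All effects act in the same direction — net shift to the left.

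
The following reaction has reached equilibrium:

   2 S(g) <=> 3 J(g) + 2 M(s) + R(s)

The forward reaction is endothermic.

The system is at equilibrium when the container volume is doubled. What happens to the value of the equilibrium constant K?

The equilibrium constant depends only on temperature. This perturbation may move the position of equilibrium, but since T is unchanged, K itself is unchanged.

unchanged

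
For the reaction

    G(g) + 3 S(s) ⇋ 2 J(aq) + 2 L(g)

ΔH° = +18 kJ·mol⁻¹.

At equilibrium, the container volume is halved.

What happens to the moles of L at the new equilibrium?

decreases

Gas moles: reactants 1, products 2 (Δn_gas = +1). Compression shifts the system toward the side with fewer moles of gas — to the left.
The net shift is to the left. L is a product, so its amount decreases.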